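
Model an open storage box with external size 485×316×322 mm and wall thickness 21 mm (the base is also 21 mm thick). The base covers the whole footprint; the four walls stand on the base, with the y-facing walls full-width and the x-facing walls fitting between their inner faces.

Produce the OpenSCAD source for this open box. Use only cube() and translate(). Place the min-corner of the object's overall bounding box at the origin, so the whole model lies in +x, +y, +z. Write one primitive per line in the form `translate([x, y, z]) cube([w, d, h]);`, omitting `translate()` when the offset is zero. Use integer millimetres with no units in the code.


cube([485, 316, 21]);
translate([0, 0, 21]) cube([485, 21, 301]);
translate([0, 295, 21]) cube([485, 21, 301]);
translate([0, 21, 21]) cube([21, 274, 301]);
translate([464, 21, 21]) cube([21, 274, 301]);


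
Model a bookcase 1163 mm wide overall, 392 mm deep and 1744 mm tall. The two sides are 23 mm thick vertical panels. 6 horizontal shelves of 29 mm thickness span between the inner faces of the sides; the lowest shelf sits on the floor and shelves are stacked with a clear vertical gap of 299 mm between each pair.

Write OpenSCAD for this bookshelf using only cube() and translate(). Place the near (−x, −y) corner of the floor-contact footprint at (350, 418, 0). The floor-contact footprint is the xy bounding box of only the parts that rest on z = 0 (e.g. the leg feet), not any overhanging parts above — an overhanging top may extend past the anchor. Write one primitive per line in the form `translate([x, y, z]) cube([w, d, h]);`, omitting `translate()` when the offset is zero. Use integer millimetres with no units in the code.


translate([350, 418, 0]) cube([23, 392, 1744]);
translate([1490, 418, 0]) cube([23, 392, 1744]);
translate([373, 418, 0]) cube([1117, 392, 29]);
translate([373, 418, 328]) cube([1117, 392, 29]);
translate([373, 418, 656]) cube([1117, 392, 29]);
translate([373, 418, 984]) cube([1117, 392, 29]);
translate([373, 418, 1312]) cube([1117, 392, 29]);
translate([373, 418, 1640]) cube([1117, 392, 29]);


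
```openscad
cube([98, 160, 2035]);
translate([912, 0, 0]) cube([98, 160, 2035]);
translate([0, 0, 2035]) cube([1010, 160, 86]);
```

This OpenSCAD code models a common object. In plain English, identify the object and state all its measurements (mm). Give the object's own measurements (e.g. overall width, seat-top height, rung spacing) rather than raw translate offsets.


A door frame. The clear opening is 814 mm wide and 2035 mm high. Two 98 mm wide jambs, 160 mm deep, stand either side of the opening from the floor to the top of the opening. A 86 mm thick head sits across the top of both jambs, spanning the full outside width of the frame.


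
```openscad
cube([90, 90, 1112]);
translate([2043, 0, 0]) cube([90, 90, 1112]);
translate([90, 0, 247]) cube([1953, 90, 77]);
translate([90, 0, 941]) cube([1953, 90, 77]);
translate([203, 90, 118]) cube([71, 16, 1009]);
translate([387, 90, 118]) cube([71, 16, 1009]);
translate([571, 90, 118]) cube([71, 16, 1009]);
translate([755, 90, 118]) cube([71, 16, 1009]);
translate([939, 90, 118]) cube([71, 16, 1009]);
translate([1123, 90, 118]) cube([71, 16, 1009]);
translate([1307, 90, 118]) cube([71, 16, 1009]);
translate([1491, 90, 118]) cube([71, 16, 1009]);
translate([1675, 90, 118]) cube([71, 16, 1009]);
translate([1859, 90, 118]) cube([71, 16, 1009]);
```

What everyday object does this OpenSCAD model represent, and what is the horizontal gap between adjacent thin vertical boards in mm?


A fence section. The picket gap is 113 mm.

Two posts, two rails, 10 pickets — a fence section. Span 1953 mm holds 10 pickets of 71 mm with 11 equal gaps: ⌊(1953 − 10·71) / 11⌋ = 113 mm.


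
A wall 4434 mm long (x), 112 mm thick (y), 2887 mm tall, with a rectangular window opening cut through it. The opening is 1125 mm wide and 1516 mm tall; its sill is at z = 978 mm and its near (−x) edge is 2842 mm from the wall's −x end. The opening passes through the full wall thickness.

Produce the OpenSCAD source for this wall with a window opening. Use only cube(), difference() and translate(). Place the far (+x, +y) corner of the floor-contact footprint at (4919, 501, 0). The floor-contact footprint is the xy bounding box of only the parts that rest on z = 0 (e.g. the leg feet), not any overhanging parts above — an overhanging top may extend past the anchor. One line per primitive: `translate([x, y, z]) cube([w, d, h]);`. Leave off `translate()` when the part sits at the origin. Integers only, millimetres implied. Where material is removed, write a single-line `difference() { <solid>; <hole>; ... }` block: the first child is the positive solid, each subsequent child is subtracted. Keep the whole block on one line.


difference() { translate([485, 389, 0]) cube([4434, 112, 2887]); translate([3327, 389, 978]) cube([1125, 112, 1516]); }


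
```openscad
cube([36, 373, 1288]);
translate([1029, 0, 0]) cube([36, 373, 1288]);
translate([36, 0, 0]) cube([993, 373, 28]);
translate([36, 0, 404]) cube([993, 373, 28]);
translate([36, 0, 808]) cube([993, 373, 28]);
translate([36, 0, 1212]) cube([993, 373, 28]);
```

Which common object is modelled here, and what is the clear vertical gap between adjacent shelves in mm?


A bookshelf. The clear shelf gap is 376 mm.

Two tall side panels with 4 horizontal boards between them — a bookshelf. The first two shelf undersides are at z = 0 and z = 404; with shelf thickness 28, the clear gap is 404 − 0 − 28 = 376 mm.


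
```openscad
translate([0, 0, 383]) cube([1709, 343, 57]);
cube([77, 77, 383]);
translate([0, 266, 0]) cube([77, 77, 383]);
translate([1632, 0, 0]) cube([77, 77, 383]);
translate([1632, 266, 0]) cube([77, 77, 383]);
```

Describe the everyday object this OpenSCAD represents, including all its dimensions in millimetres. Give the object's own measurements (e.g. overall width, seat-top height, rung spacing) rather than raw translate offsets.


A bench: a 1709×343 mm seat slab, 57 mm thick, top at z = 440 mm, on four 77×77 mm square legs flush with the seat corners and standing on z = 0.


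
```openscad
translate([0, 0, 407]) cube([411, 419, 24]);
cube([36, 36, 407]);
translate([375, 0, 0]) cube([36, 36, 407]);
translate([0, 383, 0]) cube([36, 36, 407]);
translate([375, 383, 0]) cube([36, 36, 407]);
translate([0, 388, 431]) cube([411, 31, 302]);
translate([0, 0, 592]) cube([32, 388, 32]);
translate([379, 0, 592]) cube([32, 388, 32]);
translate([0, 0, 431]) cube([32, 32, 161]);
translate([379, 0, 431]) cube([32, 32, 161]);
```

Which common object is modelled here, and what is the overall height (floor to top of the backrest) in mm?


A chair. The overall height is 733 mm.

A slab on four corner posts with a tall panel at the back — a chair. The seat slab sits at z = 407 with thickness 24, and the 302 mm backrest starts at the seat top, so the overall height is 407 + 24 + 302 = 733 mm.


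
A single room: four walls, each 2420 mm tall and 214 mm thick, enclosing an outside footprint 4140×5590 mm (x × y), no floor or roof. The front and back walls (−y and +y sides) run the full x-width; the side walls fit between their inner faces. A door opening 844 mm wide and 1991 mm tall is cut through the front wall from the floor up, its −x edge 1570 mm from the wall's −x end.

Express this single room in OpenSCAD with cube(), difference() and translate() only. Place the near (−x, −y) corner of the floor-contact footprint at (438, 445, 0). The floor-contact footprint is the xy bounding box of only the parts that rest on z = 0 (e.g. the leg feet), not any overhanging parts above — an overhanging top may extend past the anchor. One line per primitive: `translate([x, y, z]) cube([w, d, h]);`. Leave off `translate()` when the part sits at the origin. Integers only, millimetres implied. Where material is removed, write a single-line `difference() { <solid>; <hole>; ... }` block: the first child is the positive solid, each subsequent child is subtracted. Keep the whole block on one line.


difference() { translate([438, 445, 0]) cube([4140, 214, 2420]); translate([2008, 445, 0]) cube([844, 214, 1991]); }
translate([438, 5821, 0]) cube([4140, 214, 2420]);
translate([438, 659, 0]) cube([214, 5162, 2420]);
translate([4364, 659, 0]) cube([214, 5162, 2420]);


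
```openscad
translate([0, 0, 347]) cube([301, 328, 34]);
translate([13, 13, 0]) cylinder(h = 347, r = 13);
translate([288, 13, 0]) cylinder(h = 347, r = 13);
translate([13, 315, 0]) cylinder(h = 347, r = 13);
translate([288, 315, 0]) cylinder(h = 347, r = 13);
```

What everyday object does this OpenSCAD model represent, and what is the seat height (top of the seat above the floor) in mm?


A stool. The seat height is 381 mm.

A 301×328×34 slab at z = 347 on four corner cylinders — a stool. The seat top is 347 + 34 = 381 mm.


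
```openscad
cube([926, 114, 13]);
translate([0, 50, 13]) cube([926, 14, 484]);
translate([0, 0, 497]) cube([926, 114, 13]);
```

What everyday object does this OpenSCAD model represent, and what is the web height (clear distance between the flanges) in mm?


An I-beam. The web height is 484 mm.

Two wide flanges with a thin centred web — an I-beam. Overall 510 mm minus two 13 mm flanges gives a web of 510 − 2·13 = 484 mm.


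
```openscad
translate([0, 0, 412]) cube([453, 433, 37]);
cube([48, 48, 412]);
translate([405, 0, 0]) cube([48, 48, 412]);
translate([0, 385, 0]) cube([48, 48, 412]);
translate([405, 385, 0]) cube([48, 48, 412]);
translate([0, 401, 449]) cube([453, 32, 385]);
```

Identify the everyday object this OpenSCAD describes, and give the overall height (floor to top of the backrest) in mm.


A chair. The overall height is 834 mm.

A slab on four corner posts with a tall panel at the back — a chair. The seat slab sits at z = 412 with thickness 37, and the 385 mm backrest starts at the seat top, so the overall height is 412 + 37 + 385 = 834 mm.


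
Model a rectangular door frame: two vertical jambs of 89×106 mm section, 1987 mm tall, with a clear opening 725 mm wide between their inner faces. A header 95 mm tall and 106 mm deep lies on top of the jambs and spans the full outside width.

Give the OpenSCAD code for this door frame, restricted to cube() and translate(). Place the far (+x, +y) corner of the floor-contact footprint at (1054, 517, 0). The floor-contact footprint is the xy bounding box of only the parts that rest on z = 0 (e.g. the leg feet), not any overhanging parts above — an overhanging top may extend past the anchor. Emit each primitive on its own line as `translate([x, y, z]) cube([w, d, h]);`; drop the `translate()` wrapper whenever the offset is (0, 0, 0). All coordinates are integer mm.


translate([151, 411, 0]) cube([89, 106, 1987]);
translate([965, 411, 0]) cube([89, 106, 1987]);
translate([151, 411, 1987]) cube([903, 106, 95]);


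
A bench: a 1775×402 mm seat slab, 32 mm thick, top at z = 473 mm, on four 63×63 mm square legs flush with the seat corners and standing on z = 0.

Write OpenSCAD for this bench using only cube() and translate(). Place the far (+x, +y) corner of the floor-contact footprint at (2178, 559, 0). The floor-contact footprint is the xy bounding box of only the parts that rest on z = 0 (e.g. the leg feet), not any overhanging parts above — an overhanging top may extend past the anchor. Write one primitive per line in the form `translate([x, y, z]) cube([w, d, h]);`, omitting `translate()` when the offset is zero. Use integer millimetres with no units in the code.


translate([403, 157, 441]) cube([1775, 402, 32]);
translate([403, 157, 0]) cube([63, 63, 441]);
translate([403, 496, 0]) cube([63, 63, 441]);
translate([2115, 157, 0]) cube([63, 63, 441]);
translate([2115, 496, 0]) cube([63, 63, 441]);


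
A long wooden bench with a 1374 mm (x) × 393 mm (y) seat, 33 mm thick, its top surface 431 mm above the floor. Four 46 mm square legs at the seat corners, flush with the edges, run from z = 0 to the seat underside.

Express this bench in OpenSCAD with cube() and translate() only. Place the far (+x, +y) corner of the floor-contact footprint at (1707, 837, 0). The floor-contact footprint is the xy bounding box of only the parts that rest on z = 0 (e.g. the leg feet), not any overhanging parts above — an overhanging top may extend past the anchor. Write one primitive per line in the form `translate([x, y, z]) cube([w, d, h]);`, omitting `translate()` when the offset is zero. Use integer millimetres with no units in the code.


translate([333, 444, 398]) cube([1374, 393, 33]);
translate([333, 444, 0]) cube([46, 46, 398]);
translate([333, 791, 0]) cube([46, 46, 398]);
translate([1661, 444, 0]) cube([46, 46, 398]);
translate([1661, 791, 0]) cube([46, 46, 398]);


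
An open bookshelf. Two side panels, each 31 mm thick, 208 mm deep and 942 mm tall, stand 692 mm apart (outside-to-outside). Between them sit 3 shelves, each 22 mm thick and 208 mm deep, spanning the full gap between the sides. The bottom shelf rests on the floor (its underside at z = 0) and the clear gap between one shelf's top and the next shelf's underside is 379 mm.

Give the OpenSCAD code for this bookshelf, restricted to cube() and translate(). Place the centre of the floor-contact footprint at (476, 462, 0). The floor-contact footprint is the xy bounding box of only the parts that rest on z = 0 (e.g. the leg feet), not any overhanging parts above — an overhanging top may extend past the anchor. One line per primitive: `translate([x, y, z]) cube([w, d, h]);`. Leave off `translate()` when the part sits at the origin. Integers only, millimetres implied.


translate([130, 358, 0]) cube([31, 208, 942]);
translate([791, 358, 0]) cube([31, 208, 942]);
translate([161, 358, 0]) cube([630, 208, 22]);
translate([161, 358, 401]) cube([630, 208, 22]);
translate([161, 358, 802]) cube([630, 208, 22]);


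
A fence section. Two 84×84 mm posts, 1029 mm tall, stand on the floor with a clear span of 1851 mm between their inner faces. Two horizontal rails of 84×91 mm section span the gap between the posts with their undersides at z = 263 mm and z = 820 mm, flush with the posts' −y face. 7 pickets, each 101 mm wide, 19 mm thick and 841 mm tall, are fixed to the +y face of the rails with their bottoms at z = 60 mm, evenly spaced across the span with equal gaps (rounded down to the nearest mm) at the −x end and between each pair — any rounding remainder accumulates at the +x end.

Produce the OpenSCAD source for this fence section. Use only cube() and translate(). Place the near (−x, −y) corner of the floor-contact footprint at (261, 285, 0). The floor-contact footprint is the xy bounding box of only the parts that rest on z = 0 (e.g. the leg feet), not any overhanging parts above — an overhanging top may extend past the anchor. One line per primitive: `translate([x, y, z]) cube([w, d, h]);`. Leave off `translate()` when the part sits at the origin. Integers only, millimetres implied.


translate([261, 285, 0]) cube([84, 84, 1029]);
translate([2196, 285, 0]) cube([84, 84, 1029]);
translate([345, 285, 263]) cube([1851, 84, 91]);
translate([345, 285, 820]) cube([1851, 84, 91]);
translate([488, 369, 60]) cube([101, 19, 841]);
translate([732, 369, 60]) cube([101, 19, 841]);
translate([976, 369, 60]) cube([101, 19, 841]);
translate([1220, 369, 60]) cube([101, 19, 841]);
translate([1464, 369, 60]) cube([101, 19, 841]);
translate([1708, 369, 60]) cube([101, 19, 841]);
translate([1952, 369, 60]) cube([101, 19, 841]);


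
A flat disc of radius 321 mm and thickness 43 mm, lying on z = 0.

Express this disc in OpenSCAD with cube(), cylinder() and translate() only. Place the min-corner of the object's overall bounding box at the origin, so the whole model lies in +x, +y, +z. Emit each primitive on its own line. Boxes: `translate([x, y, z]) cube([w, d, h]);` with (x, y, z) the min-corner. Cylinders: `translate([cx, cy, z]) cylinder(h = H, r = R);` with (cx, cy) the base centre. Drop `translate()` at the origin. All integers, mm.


translate([321, 321, 0]) cylinder(h = 43, r = 321);


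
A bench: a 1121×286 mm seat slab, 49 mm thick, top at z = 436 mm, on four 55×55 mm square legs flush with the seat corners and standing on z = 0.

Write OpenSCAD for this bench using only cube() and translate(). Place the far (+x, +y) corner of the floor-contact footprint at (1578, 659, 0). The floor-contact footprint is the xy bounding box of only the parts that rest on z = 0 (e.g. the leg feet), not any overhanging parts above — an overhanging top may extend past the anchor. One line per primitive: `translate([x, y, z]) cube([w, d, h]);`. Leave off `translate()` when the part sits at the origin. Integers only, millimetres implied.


// leg_h = 436 − 49 = 387
translate([457, 373, 387]) cube([1121, 286, 49]);
translate([457, 373, 0]) cube([55, 55, 387]);
translate([457, 604, 0]) cube([55, 55, 387]);
translate([1523, 373, 0]) cube([55, 55, 387]);
translate([1523, 604, 0]) cube([55, 55, 387]);


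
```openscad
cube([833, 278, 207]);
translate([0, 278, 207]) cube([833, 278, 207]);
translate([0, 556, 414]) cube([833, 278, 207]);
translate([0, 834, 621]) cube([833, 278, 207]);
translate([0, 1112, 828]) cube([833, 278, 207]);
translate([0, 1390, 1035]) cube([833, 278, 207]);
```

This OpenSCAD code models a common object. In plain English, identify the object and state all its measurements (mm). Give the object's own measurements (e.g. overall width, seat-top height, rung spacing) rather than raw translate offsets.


A straight staircase of 6 solid steps. Each step is 833 mm wide (x), 278 mm deep (y, the going) and 207 mm tall (the rise). The first step rests on the floor; each subsequent step sits one going further in +y and one rise higher in +z, directly behind and above the previous step with no overlap.


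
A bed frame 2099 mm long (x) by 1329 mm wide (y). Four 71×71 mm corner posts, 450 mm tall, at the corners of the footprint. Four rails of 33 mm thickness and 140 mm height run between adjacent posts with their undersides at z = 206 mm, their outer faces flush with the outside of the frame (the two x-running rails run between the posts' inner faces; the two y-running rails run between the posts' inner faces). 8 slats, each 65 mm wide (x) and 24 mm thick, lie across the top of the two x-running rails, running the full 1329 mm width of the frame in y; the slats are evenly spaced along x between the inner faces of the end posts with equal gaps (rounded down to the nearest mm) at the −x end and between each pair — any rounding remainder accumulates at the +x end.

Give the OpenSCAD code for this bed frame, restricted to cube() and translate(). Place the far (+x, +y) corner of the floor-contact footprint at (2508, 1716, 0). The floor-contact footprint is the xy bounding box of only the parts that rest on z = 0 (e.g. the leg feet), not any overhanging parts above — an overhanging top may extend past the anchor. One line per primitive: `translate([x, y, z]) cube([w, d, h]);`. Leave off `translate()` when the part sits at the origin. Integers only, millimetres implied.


translate([409, 387, 0]) cube([71, 71, 450]);
translate([409, 1645, 0]) cube([71, 71, 450]);
translate([2437, 387, 0]) cube([71, 71, 450]);
translate([2437, 1645, 0]) cube([71, 71, 450]);
translate([480, 387, 206]) cube([1957, 33, 140]);
translate([480, 1683, 206]) cube([1957, 33, 140]);
translate([409, 458, 206]) cube([33, 1187, 140]);
translate([2475, 458, 206]) cube([33, 1187, 140]);
translate([639, 387, 346]) cube([65, 1329, 24]);
translate([863, 387, 346]) cube([65, 1329, 24]);
translate([1087, 387, 346]) cube([65, 1329, 24]);
translate([1311, 387, 346]) cube([65, 1329, 24]);
translate([1535, 387, 346]) cube([65, 1329, 24]);
translate([1759, 387, 346]) cube([65, 1329, 24]);
translate([1983, 387, 346]) cube([65, 1329, 24]);
translate([2207, 387, 346]) cube([65, 1329, 24]);


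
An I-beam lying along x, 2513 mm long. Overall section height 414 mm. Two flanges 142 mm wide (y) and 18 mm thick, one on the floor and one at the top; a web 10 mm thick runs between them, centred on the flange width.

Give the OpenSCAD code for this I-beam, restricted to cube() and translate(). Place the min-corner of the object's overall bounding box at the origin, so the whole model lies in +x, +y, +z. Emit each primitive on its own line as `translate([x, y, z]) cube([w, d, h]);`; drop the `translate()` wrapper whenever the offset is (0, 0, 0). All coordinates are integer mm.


cube([2513, 142, 18]);
translate([0, 66, 18]) cube([2513, 10, 378]);
translate([0, 0, 396]) cube([2513, 142, 18]);


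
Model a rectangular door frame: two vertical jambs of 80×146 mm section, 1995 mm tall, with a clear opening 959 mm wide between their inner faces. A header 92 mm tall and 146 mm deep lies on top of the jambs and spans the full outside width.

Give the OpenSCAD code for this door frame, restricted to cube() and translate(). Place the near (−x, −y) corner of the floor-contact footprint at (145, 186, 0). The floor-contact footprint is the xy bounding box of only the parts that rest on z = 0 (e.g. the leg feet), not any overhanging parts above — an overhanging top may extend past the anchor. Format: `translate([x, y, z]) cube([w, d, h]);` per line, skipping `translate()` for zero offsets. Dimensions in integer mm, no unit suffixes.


translate([145, 186, 0]) cube([80, 146, 1995]);
translate([1184, 186, 0]) cube([80, 146, 1995]);
translate([145, 186, 1995]) cube([1119, 146, 92]);


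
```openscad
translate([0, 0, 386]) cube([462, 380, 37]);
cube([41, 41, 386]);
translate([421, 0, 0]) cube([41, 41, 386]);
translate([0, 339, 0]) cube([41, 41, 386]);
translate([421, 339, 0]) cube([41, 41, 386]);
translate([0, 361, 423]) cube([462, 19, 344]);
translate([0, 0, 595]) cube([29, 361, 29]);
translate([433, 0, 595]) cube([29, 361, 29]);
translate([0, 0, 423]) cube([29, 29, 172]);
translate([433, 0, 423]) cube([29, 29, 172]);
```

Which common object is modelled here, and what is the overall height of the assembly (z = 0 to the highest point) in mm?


A chair. The overall height is 767 mm.

A slab on four corner posts with a tall panel at the back — a chair. The seat slab sits at z = 386 with thickness 37, and the 344 mm backrest starts at the seat top, so the overall height is 386 + 37 + 344 = 767 mm.


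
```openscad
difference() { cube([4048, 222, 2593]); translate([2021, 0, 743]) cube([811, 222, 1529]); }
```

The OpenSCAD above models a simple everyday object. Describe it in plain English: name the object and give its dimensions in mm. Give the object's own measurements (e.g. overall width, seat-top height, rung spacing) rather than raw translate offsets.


A wall 4048 mm long (x), 222 mm thick (y), 2593 mm tall, with a rectangular window opening cut through it. The opening is 811 mm wide and 1529 mm tall; its sill is at z = 743 mm and its near (−x) edge is 2021 mm from the wall's −x end. The opening passes through the full wall thickness.


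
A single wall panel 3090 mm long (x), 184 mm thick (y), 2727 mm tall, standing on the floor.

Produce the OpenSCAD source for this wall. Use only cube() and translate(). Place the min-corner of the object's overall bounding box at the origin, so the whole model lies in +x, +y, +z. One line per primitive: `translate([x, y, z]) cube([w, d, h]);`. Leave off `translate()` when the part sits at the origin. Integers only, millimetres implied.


cube([3090, 184, 2727]);


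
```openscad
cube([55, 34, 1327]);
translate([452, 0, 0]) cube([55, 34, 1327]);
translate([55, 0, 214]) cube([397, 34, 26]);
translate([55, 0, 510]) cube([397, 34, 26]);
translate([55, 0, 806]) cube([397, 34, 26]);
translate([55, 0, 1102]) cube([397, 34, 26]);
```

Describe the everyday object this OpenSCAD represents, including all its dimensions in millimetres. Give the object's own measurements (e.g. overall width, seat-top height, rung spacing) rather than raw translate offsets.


A straight ladder. Two 55×34 mm vertical rails, 1327 mm tall, stand 507 mm apart (outside-to-outside) with their front faces coplanar on the −y side. 4 rungs, each 34 mm deep and 26 mm tall, span between the inner faces of the rails, front faces flush with the rails. The lowest rung's underside is at z = 214 mm and rungs are spaced 296 mm apart (underside to underside).


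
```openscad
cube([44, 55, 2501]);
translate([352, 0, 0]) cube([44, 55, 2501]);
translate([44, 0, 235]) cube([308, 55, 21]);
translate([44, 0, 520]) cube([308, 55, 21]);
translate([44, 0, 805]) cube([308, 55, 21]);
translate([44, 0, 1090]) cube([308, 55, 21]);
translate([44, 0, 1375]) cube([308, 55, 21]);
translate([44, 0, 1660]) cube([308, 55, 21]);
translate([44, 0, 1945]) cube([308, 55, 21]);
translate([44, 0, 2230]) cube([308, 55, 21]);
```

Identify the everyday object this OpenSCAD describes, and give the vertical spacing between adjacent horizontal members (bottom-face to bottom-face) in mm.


A ladder. The rung spacing is 285 mm.

Two tall 44×55 posts with 8 short bars between them — a ladder. Adjacent rungs sit at z = 235 and z = 520, so the spacing is 520 − 235 = 285 mm.


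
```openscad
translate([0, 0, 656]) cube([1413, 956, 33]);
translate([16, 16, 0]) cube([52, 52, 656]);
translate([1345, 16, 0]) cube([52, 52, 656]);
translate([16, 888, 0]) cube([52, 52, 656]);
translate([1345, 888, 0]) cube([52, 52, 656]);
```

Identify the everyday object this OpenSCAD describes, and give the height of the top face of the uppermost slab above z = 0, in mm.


A table. The table height is 689 mm.

A 1413×956×33 slab sits at z = 656 on four 52 mm square posts — a table. The top surface is at 656 + 33 = 689 mm.


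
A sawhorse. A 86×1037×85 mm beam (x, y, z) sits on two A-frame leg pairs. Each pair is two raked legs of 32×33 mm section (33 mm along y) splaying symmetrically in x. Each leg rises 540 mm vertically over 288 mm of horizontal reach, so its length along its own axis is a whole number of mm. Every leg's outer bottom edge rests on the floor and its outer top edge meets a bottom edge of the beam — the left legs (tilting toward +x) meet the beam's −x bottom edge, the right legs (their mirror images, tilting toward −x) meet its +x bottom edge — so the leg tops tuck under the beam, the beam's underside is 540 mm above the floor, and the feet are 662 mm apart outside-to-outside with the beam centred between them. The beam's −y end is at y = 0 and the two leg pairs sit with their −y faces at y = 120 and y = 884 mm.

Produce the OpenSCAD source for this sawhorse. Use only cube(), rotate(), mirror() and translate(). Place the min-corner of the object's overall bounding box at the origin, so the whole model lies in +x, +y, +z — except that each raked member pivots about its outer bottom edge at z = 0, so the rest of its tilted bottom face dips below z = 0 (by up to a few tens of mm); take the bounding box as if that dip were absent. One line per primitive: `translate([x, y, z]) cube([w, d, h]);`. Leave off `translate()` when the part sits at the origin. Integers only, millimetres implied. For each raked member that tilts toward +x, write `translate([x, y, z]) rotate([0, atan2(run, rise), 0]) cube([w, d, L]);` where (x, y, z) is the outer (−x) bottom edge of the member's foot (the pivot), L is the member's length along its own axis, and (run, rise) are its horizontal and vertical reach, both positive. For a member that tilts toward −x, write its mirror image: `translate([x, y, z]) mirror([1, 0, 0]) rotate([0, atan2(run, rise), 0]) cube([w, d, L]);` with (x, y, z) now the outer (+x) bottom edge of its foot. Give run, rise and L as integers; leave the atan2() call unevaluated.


// leg length = √(288² + 540²) = 612
// right-leg outer foot x = 2·288 + 86 = 662
// beam min-corner = (288, 0, 540)
translate([288, 0, 540]) cube([86, 1037, 85]);
translate([0, 120, 0]) rotate([0, atan2(288, 540), 0]) cube([32, 33, 612]);
translate([662, 120, 0]) mirror([1, 0, 0]) rotate([0, atan2(288, 540), 0]) cube([32, 33, 612]);
translate([0, 884, 0]) rotate([0, atan2(288, 540), 0]) cube([32, 33, 612]);
translate([662, 884, 0]) mirror([1, 0, 0]) rotate([0, atan2(288, 540), 0]) cube([32, 33, 612]);


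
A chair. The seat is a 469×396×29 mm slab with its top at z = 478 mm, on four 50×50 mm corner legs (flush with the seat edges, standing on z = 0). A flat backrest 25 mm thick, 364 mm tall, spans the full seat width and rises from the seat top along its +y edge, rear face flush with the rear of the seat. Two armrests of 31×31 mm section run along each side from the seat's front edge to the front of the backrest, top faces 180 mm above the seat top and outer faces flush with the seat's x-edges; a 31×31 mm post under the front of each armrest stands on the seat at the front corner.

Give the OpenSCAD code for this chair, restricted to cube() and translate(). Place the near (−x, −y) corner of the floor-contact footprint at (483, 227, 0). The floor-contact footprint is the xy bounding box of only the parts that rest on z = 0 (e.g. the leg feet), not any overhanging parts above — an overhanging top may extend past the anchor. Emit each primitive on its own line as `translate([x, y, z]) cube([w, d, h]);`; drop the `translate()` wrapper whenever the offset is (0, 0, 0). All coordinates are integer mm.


translate([483, 227, 449]) cube([469, 396, 29]);
translate([483, 227, 0]) cube([50, 50, 449]);
translate([902, 227, 0]) cube([50, 50, 449]);
translate([483, 573, 0]) cube([50, 50, 449]);
translate([902, 573, 0]) cube([50, 50, 449]);
translate([483, 598, 478]) cube([469, 25, 364]);
translate([483, 227, 627]) cube([31, 371, 31]);
translate([921, 227, 627]) cube([31, 371, 31]);
translate([483, 227, 478]) cube([31, 31, 149]);
translate([921, 227, 478]) cube([31, 31, 149]);


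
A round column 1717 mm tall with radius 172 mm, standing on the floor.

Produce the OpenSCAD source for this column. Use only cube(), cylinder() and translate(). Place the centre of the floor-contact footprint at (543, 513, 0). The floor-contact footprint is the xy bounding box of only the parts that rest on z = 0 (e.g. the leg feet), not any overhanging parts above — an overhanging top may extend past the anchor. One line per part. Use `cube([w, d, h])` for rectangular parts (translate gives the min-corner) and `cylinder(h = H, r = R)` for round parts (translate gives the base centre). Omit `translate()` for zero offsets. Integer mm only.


translate([543, 513, 0]) cylinder(h = 1717, r = 172);


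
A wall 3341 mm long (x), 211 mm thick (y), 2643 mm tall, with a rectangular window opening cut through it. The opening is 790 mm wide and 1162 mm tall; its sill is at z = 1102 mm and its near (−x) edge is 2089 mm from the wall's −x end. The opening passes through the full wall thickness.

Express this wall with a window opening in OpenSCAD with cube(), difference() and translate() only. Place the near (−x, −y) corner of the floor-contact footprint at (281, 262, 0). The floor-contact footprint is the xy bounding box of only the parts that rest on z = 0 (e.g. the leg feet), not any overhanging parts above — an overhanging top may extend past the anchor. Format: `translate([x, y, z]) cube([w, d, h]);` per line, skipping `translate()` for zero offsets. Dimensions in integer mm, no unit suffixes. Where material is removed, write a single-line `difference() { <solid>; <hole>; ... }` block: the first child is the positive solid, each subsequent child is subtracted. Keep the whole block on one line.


difference() { translate([281, 262, 0]) cube([3341, 211, 2643]); translate([2370, 262, 1102]) cube([790, 211, 1162]); }


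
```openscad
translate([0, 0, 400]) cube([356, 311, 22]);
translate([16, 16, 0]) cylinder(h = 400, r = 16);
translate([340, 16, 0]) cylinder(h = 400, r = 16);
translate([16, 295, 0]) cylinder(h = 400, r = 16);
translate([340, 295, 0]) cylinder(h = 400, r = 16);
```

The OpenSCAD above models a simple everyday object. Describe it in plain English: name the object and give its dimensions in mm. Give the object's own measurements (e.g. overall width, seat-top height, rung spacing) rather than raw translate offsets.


A four-legged stool. The seat is a 356×311×22 mm slab whose top surface is at z = 422 mm; four round legs, each 32 mm in diameter, run from the floor (z = 0) to the underside of the seat, each leg's axis is inset half a diameter from the nearest pair of seat edges (so the leg's bounding box is flush with the corner).


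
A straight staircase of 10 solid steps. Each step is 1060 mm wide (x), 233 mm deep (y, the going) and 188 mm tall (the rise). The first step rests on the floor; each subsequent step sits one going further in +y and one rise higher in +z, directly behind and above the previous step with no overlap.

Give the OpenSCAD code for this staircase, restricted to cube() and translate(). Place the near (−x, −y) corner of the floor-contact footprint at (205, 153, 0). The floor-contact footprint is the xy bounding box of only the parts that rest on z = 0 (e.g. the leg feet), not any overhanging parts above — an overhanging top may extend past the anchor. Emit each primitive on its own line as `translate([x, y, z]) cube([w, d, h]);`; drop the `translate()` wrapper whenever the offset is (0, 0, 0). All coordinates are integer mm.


translate([205, 153, 0]) cube([1060, 233, 188]);
translate([205, 386, 188]) cube([1060, 233, 188]);
translate([205, 619, 376]) cube([1060, 233, 188]);
translate([205, 852, 564]) cube([1060, 233, 188]);
translate([205, 1085, 752]) cube([1060, 233, 188]);
translate([205, 1318, 940]) cube([1060, 233, 188]);
translate([205, 1551, 1128]) cube([1060, 233, 188]);
translate([205, 1784, 1316]) cube([1060, 233, 188]);
translate([205, 2017, 1504]) cube([1060, 233, 188]);
translate([205, 2250, 1692]) cube([1060, 233, 188]);


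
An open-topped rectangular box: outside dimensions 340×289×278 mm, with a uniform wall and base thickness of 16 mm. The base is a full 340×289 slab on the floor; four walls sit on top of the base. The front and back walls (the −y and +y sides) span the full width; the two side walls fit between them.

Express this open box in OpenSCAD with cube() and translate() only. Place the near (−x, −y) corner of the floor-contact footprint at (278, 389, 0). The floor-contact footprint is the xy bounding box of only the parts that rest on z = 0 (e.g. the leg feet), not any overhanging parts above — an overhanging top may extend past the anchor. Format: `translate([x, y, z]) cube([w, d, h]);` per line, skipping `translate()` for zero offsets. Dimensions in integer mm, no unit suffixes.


translate([278, 389, 0]) cube([340, 289, 16]);
translate([278, 389, 16]) cube([340, 16, 262]);
translate([278, 662, 16]) cube([340, 16, 262]);
translate([278, 405, 16]) cube([16, 257, 262]);
translate([602, 405, 16]) cube([16, 257, 262]);


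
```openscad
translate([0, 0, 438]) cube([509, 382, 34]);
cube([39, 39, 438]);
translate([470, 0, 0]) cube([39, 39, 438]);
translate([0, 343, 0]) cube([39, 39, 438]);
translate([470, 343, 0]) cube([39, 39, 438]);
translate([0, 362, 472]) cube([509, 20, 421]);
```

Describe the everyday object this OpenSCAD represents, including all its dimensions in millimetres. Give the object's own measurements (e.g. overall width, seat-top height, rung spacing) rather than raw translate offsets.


A chair. The seat is a 509×382×34 mm slab with its top at z = 472 mm, on four 39×39 mm corner legs (flush with the seat edges, standing on z = 0). A flat backrest 20 mm thick, 421 mm tall, spans the full seat width and rises from the seat top along its +y edge, rear face flush with the rear of the seat.


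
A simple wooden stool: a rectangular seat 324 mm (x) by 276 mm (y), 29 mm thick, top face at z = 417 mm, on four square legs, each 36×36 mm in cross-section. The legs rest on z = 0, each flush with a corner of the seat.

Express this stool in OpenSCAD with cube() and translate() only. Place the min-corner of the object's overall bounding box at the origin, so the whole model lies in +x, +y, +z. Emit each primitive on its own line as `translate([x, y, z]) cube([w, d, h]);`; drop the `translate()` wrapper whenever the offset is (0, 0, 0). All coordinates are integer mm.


translate([0, 0, 388]) cube([324, 276, 29]);
cube([36, 36, 388]);
translate([288, 0, 0]) cube([36, 36, 388]);
translate([0, 240, 0]) cube([36, 36, 388]);
translate([288, 240, 0]) cube([36, 36, 388]);


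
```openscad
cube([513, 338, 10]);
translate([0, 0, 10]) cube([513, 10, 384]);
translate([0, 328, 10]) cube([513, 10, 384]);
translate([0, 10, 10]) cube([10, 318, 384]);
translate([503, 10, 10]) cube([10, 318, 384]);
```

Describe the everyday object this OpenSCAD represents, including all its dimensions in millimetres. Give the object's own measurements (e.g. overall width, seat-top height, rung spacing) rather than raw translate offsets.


An open-topped rectangular box: outside dimensions 513×338×394 mm, with a uniform wall and base thickness of 10 mm. The base is a full 513×338 slab on the floor; four walls sit on top of the base. The front and back walls (the −y and +y sides) span the full width; the two side walls fit between them.


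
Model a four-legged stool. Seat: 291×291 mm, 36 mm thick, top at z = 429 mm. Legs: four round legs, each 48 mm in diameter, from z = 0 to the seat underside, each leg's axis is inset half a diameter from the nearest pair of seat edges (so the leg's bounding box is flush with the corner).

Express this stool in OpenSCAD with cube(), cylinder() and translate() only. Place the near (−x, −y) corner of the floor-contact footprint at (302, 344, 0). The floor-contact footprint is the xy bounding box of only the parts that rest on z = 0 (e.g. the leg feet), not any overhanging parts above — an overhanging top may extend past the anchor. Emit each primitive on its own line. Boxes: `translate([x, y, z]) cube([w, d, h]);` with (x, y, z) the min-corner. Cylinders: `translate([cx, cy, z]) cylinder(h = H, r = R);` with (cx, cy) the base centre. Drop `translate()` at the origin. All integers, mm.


translate([302, 344, 393]) cube([291, 291, 36]);
translate([326, 368, 0]) cylinder(h = 393, r = 24);
translate([569, 368, 0]) cylinder(h = 393, r = 24);
translate([326, 611, 0]) cylinder(h = 393, r = 24);
translate([569, 611, 0]) cylinder(h = 393, r = 24);


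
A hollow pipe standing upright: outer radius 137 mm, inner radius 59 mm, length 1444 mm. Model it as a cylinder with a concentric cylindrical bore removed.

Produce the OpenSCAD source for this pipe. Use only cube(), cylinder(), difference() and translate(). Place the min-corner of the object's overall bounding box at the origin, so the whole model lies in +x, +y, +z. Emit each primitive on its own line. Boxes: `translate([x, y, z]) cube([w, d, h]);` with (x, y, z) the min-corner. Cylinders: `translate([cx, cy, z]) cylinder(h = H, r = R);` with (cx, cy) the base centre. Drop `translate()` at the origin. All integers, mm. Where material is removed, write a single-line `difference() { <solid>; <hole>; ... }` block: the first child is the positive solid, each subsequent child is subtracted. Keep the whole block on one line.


difference() { translate([137, 137, 0]) cylinder(h = 1444, r = 137); translate([137, 137, 0]) cylinder(h = 1444, r = 59); }


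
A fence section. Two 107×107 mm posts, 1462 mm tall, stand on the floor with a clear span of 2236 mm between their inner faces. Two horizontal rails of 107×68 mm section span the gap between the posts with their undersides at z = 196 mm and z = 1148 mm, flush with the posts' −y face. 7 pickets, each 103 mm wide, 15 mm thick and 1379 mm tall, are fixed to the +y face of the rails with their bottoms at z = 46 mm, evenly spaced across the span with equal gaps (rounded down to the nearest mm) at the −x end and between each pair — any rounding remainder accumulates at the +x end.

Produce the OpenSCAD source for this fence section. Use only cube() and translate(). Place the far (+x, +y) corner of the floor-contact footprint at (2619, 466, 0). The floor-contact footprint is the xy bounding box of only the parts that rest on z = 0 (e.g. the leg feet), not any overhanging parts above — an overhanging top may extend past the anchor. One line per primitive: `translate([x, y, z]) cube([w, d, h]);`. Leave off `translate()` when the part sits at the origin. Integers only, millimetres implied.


translate([169, 359, 0]) cube([107, 107, 1462]);
translate([2512, 359, 0]) cube([107, 107, 1462]);
translate([276, 359, 196]) cube([2236, 107, 68]);
translate([276, 359, 1148]) cube([2236, 107, 68]);
translate([465, 466, 46]) cube([103, 15, 1379]);
translate([757, 466, 46]) cube([103, 15, 1379]);
translate([1049, 466, 46]) cube([103, 15, 1379]);
translate([1341, 466, 46]) cube([103, 15, 1379]);
translate([1633, 466, 46]) cube([103, 15, 1379]);
translate([1925, 466, 46]) cube([103, 15, 1379]);
translate([2217, 466, 46]) cube([103, 15, 1379]);
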